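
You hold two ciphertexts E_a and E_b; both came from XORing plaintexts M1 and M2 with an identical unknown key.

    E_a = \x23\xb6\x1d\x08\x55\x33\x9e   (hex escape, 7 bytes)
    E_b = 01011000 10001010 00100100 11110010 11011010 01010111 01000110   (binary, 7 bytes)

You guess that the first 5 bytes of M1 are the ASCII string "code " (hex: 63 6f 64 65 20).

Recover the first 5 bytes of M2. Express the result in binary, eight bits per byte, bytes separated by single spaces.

00011000 01010011 01011101 10011111 10101111

First, E_a ⊕ E_b = (M1 ⊕ K) ⊕ (M2 ⊕ K) = M1 ⊕ M2, so the key drops out. Then M2 = (M1 ⊕ M2) ⊕ M1 over the first 5 bytes.
byte 0: (23 ^ 58) ^ 63 = 7b ^ 63 = 18
byte 1: (b6 ^ 8a) ^ 6f = 3c ^ 6f = 53
byte 2: (1d ^ 24) ^ 64 = 39 ^ 64 = 5d
byte 3: (08 ^ f2) ^ 65 = fa ^ 65 = 9f
byte 4: (55 ^ da) ^ 20 = 8f ^ 20 = af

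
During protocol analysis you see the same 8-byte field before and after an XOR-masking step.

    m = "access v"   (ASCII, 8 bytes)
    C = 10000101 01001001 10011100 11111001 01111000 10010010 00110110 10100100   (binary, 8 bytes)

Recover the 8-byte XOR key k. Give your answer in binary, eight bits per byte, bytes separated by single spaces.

Since C = m ⊕ k, XORing both sides with m gives k = m ⊕ C.
01100001 ^ 10000101 = 11100100
01100011 ^ 01001001 = 00101010
01100011 ^ 10011100 = 11111111
01100101 ^ 11111001 = 10011100
01110011 ^ 01111000 = 00001011
01110011 ^ 10010010 = 11100001
00100000 ^ 00110110 = 00010110
01110110 ^ 10100100 = 11010010

11100100 00101010 11111111 10011100 00001011 11100001 00010110 11010010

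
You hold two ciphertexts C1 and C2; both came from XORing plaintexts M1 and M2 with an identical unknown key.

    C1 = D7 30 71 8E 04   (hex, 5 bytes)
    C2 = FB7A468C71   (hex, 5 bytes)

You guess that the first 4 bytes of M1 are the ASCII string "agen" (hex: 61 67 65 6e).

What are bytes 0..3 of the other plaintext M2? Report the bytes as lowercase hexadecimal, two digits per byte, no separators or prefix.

First, C1 ⊕ C2 = (M1 ⊕ K) ⊕ (M2 ⊕ K) = M1 ⊕ M2, so the key drops out. Then M2 = (M1 ⊕ M2) ⊕ M1 over the first 4 bytes.
byte 0: (d7 ⊕ fb) ⊕ 61 = 2c ⊕ 61 = 4d
byte 1: (30 ⊕ 7a) ⊕ 67 = 4a ⊕ 67 = 2d
byte 2: (71 ⊕ 46) ⊕ 65 = 37 ⊕ 65 = 52
byte 3: (8e ⊕ 8c) ⊕ 6e = 02 ⊕ 6e = 6c

4d2d526c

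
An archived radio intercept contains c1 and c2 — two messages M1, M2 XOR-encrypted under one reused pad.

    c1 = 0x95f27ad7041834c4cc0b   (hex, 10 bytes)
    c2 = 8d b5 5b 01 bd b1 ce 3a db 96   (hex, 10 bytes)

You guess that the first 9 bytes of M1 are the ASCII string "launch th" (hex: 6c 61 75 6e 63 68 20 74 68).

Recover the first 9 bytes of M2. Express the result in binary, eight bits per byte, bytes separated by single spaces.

01110100 00100110 01010100 10111000 11011010 11000001 11011010 10001010 01111111

First, c1 ⊕ c2 = (M1 ⊕ K) ⊕ (M2 ⊕ K) = M1 ⊕ M2, so the key drops out. Then M2 = (M1 ⊕ M2) ⊕ M1 over the first 9 bytes.
byte 0: (95 ⊕ 8d) ⊕ 6c = 18 ⊕ 6c = 74
byte 1: (f2 ⊕ b5) ⊕ 61 = 47 ⊕ 61 = 26
byte 2: (7a ⊕ 5b) ⊕ 75 = 21 ⊕ 75 = 54
byte 3: (d7 ⊕ 01) ⊕ 6e = d6 ⊕ 6e = b8
byte 4: (04 ⊕ bd) ⊕ 63 = b9 ⊕ 63 = da
byte 5: (18 ⊕ b1) ⊕ 68 = a9 ⊕ 68 = c1
byte 6: (34 ⊕ ce) ⊕ 20 = fa ⊕ 20 = da
byte 7: (c4 ⊕ 3a) ⊕ 74 = fe ⊕ 74 = 8a
byte 8: (cc ⊕ db) ⊕ 68 = 17 ⊕ 68 = 7f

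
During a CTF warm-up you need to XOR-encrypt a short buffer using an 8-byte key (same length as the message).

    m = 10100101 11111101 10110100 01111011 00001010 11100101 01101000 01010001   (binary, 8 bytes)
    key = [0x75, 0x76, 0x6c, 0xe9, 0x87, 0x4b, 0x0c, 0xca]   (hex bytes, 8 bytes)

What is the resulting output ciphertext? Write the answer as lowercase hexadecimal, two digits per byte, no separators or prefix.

XOR is its own inverse, so applying the key byte-wise gives the result directly.
165 ^ 117 = 208
253 ^ 118 = 139
180 ^ 108 = 216
123 ^ 233 = 146
 10 ^ 135 = 141
229 ^  75 = 174
104 ^  12 = 100
 81 ^ 202 = 155

d08bd8928dae649b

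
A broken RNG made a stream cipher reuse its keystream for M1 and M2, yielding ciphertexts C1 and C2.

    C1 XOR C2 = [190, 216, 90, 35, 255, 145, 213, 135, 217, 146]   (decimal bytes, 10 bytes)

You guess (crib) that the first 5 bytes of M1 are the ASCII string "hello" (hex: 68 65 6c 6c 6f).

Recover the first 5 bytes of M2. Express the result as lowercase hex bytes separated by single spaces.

Since C1 ⊕ C2 = M1 ⊕ M2, XORing with the guessed M1 bytes yields the corresponding M2 bytes: M2 = (C1 ⊕ C2) ⊕ M1.
be xor 68 = d6
d8 xor 65 = bd
5a xor 6c = 36
23 xor 6c = 4f
ff xor 6f = 90

d6 bd 36 4f 90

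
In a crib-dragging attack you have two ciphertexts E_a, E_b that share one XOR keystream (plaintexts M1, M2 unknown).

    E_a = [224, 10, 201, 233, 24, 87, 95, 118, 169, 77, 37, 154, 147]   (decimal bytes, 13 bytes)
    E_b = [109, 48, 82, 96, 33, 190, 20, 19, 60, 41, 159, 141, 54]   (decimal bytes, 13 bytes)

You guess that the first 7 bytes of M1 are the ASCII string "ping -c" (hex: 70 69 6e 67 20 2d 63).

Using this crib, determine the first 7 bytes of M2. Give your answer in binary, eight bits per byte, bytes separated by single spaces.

First, E_a ⊕ E_b = (M1 ⊕ K) ⊕ (M2 ⊕ K) = M1 ⊕ M2, so the key drops out. Then M2 = (M1 ⊕ M2) ⊕ M1 over the first 7 bytes.
byte 0: (e0 ⊕ 6d) ⊕ 70 = 8d ⊕ 70 = fd
byte 1: (0a ⊕ 30) ⊕ 69 = 3a ⊕ 69 = 53
byte 2: (c9 ⊕ 52) ⊕ 6e = 9b ⊕ 6e = f5
byte 3: (e9 ⊕ 60) ⊕ 67 = 89 ⊕ 67 = ee
byte 4: (18 ⊕ 21) ⊕ 20 = 39 ⊕ 20 = 19
byte 5: (57 ⊕ be) ⊕ 2d = e9 ⊕ 2d = c4
byte 6: (5f ⊕ 14) ⊕ 63 = 4b ⊕ 63 = 28

11111101 01010011 11110101 11101110 00011001 11000100 00101000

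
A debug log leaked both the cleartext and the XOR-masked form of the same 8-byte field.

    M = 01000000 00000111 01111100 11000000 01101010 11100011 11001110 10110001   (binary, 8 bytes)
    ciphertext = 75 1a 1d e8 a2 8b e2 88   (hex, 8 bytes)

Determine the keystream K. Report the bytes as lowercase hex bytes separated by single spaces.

Since ciphertext = M ⊕ K, XORing both sides with M gives K = M ⊕ ciphertext.
40 ^ 75 = 35
07 ^ 1a = 1d
7c ^ 1d = 61
c0 ^ e8 = 28
6a ^ a2 = c8
e3 ^ 8b = 68
ce ^ e2 = 2c
b1 ^ 88 = 39

35 1d 61 28 c8 68 2c 39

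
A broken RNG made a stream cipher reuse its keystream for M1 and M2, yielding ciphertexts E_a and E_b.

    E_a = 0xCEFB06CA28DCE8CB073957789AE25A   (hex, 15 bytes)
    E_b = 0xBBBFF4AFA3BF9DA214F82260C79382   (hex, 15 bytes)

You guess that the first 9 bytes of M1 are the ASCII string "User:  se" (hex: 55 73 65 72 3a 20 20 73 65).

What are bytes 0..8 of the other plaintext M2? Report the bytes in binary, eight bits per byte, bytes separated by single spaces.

00100000 00110111 10010111 00010111 10110001 01000011 01010101 00011010 01110110

First, E_a ⊕ E_b = (M1 ⊕ K) ⊕ (M2 ⊕ K) = M1 ⊕ M2, so the key drops out. Then M2 = (M1 ⊕ M2) ⊕ M1 over the first 9 bytes.
byte 0: (ce XOR bb) XOR 55 = 75 XOR 55 = 20
byte 1: (fb XOR bf) XOR 73 = 44 XOR 73 = 37
byte 2: (06 XOR f4) XOR 65 = f2 XOR 65 = 97
byte 3: (ca XOR af) XOR 72 = 65 XOR 72 = 17
byte 4: (28 XOR a3) XOR 3a = 8b XOR 3a = b1
byte 5: (dc XOR bf) XOR 20 = 63 XOR 20 = 43
byte 6: (e8 XOR 9d) XOR 20 = 75 XOR 20 = 55
byte 7: (cb XOR a2) XOR 73 = 69 XOR 73 = 1a
byte 8: (07 XOR 14) XOR 65 = 13 XOR 65 = 76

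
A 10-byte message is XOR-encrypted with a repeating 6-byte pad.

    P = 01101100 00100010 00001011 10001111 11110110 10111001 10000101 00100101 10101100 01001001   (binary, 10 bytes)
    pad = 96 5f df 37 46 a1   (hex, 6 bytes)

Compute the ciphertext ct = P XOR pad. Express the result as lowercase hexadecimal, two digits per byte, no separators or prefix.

The 6-byte key repeats, so the effective keystream is 96 5f df 37 46 a1 96 5f df 37.
byte 0: 108 XOR 150 = 250
byte 1:  34 XOR  95 = 125
byte 2:  11 XOR 223 = 212
byte 3: 143 XOR  55 = 184
byte 4: 246 XOR  70 = 176
byte 5: 185 XOR 161 =  24
byte 6: 133 XOR 150 =  19
byte 7:  37 XOR  95 = 122
byte 8: 172 XOR 223 = 115
byte 9:  73 XOR  55 = 126

fa7dd4b8b018137a737e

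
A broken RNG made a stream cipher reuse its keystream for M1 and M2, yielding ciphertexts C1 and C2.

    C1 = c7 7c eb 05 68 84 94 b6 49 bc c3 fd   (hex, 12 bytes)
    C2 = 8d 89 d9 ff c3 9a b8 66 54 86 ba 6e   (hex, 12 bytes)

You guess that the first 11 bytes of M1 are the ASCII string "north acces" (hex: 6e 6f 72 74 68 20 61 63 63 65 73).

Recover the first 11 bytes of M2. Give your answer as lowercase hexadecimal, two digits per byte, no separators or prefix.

249a408ec33e4db37e5f0a

First, C1 ⊕ C2 = (M1 ⊕ K) ⊕ (M2 ⊕ K) = M1 ⊕ M2, so the key drops out. Then M2 = (M1 ⊕ M2) ⊕ M1 over the first 11 bytes.
byte 0: (c7 ^ 8d) ^ 6e = 4a ^ 6e = 24
byte 1: (7c ^ 89) ^ 6f = f5 ^ 6f = 9a
byte 2: (eb ^ d9) ^ 72 = 32 ^ 72 = 40
byte 3: (05 ^ ff) ^ 74 = fa ^ 74 = 8e
byte 4: (68 ^ c3) ^ 68 = ab ^ 68 = c3
byte 5: (84 ^ 9a) ^ 20 = 1e ^ 20 = 3e
byte 6: (94 ^ b8) ^ 61 = 2c ^ 61 = 4d
byte 7: (b6 ^ 66) ^ 63 = d0 ^ 63 = b3
byte 8: (49 ^ 54) ^ 63 = 1d ^ 63 = 7e
byte 9: (bc ^ 86) ^ 65 = 3a ^ 65 = 5f
byte 10: (c3 ^ ba) ^ 73 = 79 ^ 73 = 0a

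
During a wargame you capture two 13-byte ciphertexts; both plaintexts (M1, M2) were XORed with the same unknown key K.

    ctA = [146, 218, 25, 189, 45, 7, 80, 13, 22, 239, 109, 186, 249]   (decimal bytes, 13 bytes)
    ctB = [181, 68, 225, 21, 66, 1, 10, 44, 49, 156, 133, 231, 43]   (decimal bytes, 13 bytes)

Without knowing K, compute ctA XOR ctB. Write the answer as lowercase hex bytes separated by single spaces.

ctA ⊕ ctB = (M1 ⊕ K) ⊕ (M2 ⊕ K) = M1 ⊕ M2 — the shared key cancels under XOR.
92 xor b5 = 27
da xor 44 = 9e
19 xor e1 = f8
bd xor 15 = a8
2d xor 42 = 6f
07 xor 01 = 06
50 xor 0a = 5a
0d xor 2c = 21
16 xor 31 = 27
ef xor 9c = 73
6d xor 85 = e8
ba xor e7 = 5d
f9 xor 2b = d2

27 9e f8 a8 6f 06 5a 21 27 73 e8 5d d2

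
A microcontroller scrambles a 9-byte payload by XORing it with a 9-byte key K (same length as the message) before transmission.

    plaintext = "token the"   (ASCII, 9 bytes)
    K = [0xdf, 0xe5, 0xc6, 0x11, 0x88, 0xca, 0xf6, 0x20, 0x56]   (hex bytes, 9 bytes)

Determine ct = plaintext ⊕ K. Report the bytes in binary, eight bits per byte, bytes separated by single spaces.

10101011 10001010 10101101 01110100 11100110 11101010 10000010 01001000 00110011

XOR is its own inverse, so applying the key byte-wise gives the result directly.
01110100 xor 11011111 = 10101011
01101111 xor 11100101 = 10001010
01101011 xor 11000110 = 10101101
01100101 xor 00010001 = 01110100
01101110 xor 10001000 = 11100110
00100000 xor 11001010 = 11101010
01110100 xor 11110110 = 10000010
01101000 xor 00100000 = 01001000
01100101 xor 01010110 = 00110011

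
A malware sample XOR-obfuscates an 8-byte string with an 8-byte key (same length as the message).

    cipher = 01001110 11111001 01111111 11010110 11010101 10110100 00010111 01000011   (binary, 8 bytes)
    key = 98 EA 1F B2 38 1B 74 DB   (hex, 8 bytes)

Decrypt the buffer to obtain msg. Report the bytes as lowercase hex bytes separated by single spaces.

d6 13 60 64 ed af 63 98

4e ⊕ 98 = d6
f9 ⊕ ea = 13
7f ⊕ 1f = 60
d6 ⊕ b2 = 64
d5 ⊕ 38 = ed
b4 ⊕ 1b = af
17 ⊕ 74 = 63
43 ⊕ db = 98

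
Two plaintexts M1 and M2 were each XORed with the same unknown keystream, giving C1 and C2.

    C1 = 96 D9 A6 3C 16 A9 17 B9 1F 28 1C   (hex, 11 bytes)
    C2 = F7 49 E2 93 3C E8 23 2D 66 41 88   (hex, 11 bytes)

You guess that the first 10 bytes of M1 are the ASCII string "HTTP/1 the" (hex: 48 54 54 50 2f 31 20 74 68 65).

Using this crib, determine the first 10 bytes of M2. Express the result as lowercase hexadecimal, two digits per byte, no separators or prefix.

First, C1 ⊕ C2 = (M1 ⊕ K) ⊕ (M2 ⊕ K) = M1 ⊕ M2, so the key drops out. Then M2 = (M1 ⊕ M2) ⊕ M1 over the first 10 bytes.
byte 0: (96 ^ f7) ^ 48 = 61 ^ 48 = 29
byte 1: (d9 ^ 49) ^ 54 = 90 ^ 54 = c4
byte 2: (a6 ^ e2) ^ 54 = 44 ^ 54 = 10
byte 3: (3c ^ 93) ^ 50 = af ^ 50 = ff
byte 4: (16 ^ 3c) ^ 2f = 2a ^ 2f = 05
byte 5: (a9 ^ e8) ^ 31 = 41 ^ 31 = 70
byte 6: (17 ^ 23) ^ 20 = 34 ^ 20 = 14
byte 7: (b9 ^ 2d) ^ 74 = 94 ^ 74 = e0
byte 8: (1f ^ 66) ^ 68 = 79 ^ 68 = 11
byte 9: (28 ^ 41) ^ 65 = 69 ^ 65 = 0c

29c410ff057014e0110c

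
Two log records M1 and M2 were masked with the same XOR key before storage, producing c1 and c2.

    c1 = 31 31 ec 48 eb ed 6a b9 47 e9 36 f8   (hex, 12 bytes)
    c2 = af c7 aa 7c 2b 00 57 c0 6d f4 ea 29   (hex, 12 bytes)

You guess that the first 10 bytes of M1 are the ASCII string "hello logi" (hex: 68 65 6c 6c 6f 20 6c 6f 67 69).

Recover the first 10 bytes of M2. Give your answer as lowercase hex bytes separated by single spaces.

f6 93 2a 58 af cd 51 16 4d 74

First, c1 ⊕ c2 = (M1 ⊕ K) ⊕ (M2 ⊕ K) = M1 ⊕ M2, so the key drops out. Then M2 = (M1 ⊕ M2) ⊕ M1 over the first 10 bytes.
byte 0: (31 ⊕ af) ⊕ 68 = 9e ⊕ 68 = f6
byte 1: (31 ⊕ c7) ⊕ 65 = f6 ⊕ 65 = 93
byte 2: (ec ⊕ aa) ⊕ 6c = 46 ⊕ 6c = 2a
byte 3: (48 ⊕ 7c) ⊕ 6c = 34 ⊕ 6c = 58
byte 4: (eb ⊕ 2b) ⊕ 6f = c0 ⊕ 6f = af
byte 5: (ed ⊕ 00) ⊕ 20 = ed ⊕ 20 = cd
byte 6: (6a ⊕ 57) ⊕ 6c = 3d ⊕ 6c = 51
byte 7: (b9 ⊕ c0) ⊕ 6f = 79 ⊕ 6f = 16
byte 8: (47 ⊕ 6d) ⊕ 67 = 2a ⊕ 67 = 4d
byte 9: (e9 ⊕ f4) ⊕ 69 = 1d ⊕ 69 = 74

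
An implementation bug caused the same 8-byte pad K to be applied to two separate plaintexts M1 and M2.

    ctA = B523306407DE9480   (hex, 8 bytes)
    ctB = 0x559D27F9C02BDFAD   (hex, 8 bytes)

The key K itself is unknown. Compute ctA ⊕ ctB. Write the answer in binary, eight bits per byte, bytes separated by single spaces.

ctA ⊕ ctB = (M1 ⊕ K) ⊕ (M2 ⊕ K) = M1 ⊕ M2 — the shared key cancels under XOR.
181 xor  85 = 224
 35 xor 157 = 190
 48 xor  39 =  23
100 xor 249 = 157
  7 xor 192 = 199
222 xor  43 = 245
148 xor 223 =  75
128 xor 173 =  45

11100000 10111110 00010111 10011101 11000111 11110101 01001011 00101101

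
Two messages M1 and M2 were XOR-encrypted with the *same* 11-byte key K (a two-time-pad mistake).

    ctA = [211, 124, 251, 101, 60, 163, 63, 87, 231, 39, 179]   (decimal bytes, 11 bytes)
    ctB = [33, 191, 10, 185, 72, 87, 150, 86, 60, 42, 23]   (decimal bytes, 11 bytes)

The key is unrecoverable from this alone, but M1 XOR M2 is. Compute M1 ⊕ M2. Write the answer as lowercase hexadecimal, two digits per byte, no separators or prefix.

ctA ⊕ ctB = (M1 ⊕ K) ⊕ (M2 ⊕ K) = M1 ⊕ M2 — the shared key cancels under XOR.
d3 XOR 21 = f2
7c XOR bf = c3
fb XOR 0a = f1
65 XOR b9 = dc
3c XOR 48 = 74
a3 XOR 57 = f4
3f XOR 96 = a9
57 XOR 56 = 01
e7 XOR 3c = db
27 XOR 2a = 0d
b3 XOR 17 = a4

f2c3f1dc74f4a901db0da4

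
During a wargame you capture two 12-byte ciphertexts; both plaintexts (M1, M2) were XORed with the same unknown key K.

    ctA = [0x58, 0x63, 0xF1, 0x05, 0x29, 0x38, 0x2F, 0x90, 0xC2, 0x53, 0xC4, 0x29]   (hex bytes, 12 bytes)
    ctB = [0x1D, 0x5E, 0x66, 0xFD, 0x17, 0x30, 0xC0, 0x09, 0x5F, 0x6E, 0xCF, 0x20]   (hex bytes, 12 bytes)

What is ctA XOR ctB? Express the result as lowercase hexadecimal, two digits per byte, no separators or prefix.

453d97f83e08ef999d3d0b09

ctA ⊕ ctB = (M1 ⊕ K) ⊕ (M2 ⊕ K) = M1 ⊕ M2 — the shared key cancels under XOR.
byte 0: 58 XOR 1d = 45
byte 1: 63 XOR 5e = 3d
byte 2: f1 XOR 66 = 97
byte 3: 05 XOR fd = f8
byte 4: 29 XOR 17 = 3e
byte 5: 38 XOR 30 = 08
byte 6: 2f XOR c0 = ef
byte 7: 90 XOR 09 = 99
byte 8: c2 XOR 5f = 9d
byte 9: 53 XOR 6e = 3d
byte 10: c4 XOR cf = 0b
byte 11: 29 XOR 20 = 09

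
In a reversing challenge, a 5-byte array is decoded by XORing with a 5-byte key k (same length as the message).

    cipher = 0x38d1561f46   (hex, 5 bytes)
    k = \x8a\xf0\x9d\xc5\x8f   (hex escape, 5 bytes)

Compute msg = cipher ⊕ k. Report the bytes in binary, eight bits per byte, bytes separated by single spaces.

byte 0:  56 xor 138 = 178
byte 1: 209 xor 240 =  33
byte 2:  86 xor 157 = 203
byte 3:  31 xor 197 = 218
byte 4:  70 xor 143 = 201

10110010 00100001 11001011 11011010 11001001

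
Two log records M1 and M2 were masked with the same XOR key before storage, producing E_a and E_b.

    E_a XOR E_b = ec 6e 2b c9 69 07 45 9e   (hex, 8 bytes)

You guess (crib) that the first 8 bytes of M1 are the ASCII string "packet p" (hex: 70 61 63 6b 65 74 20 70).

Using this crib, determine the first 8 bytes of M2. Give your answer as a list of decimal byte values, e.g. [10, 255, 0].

[156, 15, 72, 162, 12, 115, 101, 238]

Since E_a ⊕ E_b = M1 ⊕ M2, XORing with the guessed M1 bytes yields the corresponding M2 bytes: M2 = (E_a ⊕ E_b) ⊕ M1.
ec ^ 70 = 9c
6e ^ 61 = 0f
2b ^ 63 = 48
c9 ^ 6b = a2
69 ^ 65 = 0c
07 ^ 74 = 73
45 ^ 20 = 65
9e ^ 70 = ee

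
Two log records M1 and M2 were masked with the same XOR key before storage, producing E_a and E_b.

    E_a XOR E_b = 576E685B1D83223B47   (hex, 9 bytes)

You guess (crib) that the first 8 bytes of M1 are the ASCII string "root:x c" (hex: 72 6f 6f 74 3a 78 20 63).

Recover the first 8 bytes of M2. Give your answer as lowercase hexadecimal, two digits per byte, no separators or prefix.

Since E_a ⊕ E_b = M1 ⊕ M2, XORing with the guessed M1 bytes yields the corresponding M2 bytes: M2 = (E_a ⊕ E_b) ⊕ M1.
57 ⊕ 72 = 25
6e ⊕ 6f = 01
68 ⊕ 6f = 07
5b ⊕ 74 = 2f
1d ⊕ 3a = 27
83 ⊕ 78 = fb
22 ⊕ 20 = 02
3b ⊕ 63 = 58

2501072f27fb0258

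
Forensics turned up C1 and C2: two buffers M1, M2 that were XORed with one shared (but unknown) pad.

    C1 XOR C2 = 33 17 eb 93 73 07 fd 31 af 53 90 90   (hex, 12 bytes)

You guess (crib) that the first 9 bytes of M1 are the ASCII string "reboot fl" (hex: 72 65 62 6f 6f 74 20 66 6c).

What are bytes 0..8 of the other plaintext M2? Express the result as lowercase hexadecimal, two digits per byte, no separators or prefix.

417289fc1c73dd57c3

Since C1 ⊕ C2 = M1 ⊕ M2, XORing with the guessed M1 bytes yields the corresponding M2 bytes: M2 = (C1 ⊕ C2) ⊕ M1.
00110011 ^ 01110010 = 01000001
00010111 ^ 01100101 = 01110010
11101011 ^ 01100010 = 10001001
10010011 ^ 01101111 = 11111100
01110011 ^ 01101111 = 00011100
00000111 ^ 01110100 = 01110011
11111101 ^ 00100000 = 11011101
00110001 ^ 01100110 = 01010111
10101111 ^ 01101100 = 11000011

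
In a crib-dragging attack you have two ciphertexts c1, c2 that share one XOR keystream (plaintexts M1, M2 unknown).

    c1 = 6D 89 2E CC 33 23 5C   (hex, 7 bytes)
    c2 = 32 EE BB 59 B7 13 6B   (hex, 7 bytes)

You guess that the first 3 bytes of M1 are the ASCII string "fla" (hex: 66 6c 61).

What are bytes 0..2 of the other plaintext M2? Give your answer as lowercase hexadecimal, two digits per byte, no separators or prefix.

First, c1 ⊕ c2 = (M1 ⊕ K) ⊕ (M2 ⊕ K) = M1 ⊕ M2, so the key drops out. Then M2 = (M1 ⊕ M2) ⊕ M1 over the first 3 bytes.
byte 0: (6d XOR 32) XOR 66 = 5f XOR 66 = 39
byte 1: (89 XOR ee) XOR 6c = 67 XOR 6c = 0b
byte 2: (2e XOR bb) XOR 61 = 95 XOR 61 = f4

390bf4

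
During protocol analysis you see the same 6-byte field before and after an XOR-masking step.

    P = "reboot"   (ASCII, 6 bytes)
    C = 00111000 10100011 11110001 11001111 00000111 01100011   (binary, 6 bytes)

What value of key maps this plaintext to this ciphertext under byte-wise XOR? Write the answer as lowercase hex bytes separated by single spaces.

Since C = P ⊕ key, XORing both sides with P gives key = P ⊕ C.
byte 0: 01110010 ⊕ 00111000 = 01001010
byte 1: 01100101 ⊕ 10100011 = 11000110
byte 2: 01100010 ⊕ 11110001 = 10010011
byte 3: 01101111 ⊕ 11001111 = 10100000
byte 4: 01101111 ⊕ 00000111 = 01101000
byte 5: 01110100 ⊕ 01100011 = 00010111

4a c6 93 a0 68 17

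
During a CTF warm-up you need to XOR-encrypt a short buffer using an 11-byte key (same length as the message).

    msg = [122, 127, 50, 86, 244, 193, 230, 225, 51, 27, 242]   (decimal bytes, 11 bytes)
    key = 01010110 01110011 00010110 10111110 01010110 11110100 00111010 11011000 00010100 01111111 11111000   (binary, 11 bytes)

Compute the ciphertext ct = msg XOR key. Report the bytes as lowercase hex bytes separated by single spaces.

2c 0c 24 e8 a2 35 dc 39 27 64 0a

XOR is its own inverse, so applying the key byte-wise gives the result directly.
01111010 ⊕ 01010110 = 00101100
01111111 ⊕ 01110011 = 00001100
00110010 ⊕ 00010110 = 00100100
01010110 ⊕ 10111110 = 11101000
11110100 ⊕ 01010110 = 10100010
11000001 ⊕ 11110100 = 00110101
11100110 ⊕ 00111010 = 11011100
11100001 ⊕ 11011000 = 00111001
00110011 ⊕ 00010100 = 00100111
00011011 ⊕ 01111111 = 01100100
11110010 ⊕ 11111000 = 00001010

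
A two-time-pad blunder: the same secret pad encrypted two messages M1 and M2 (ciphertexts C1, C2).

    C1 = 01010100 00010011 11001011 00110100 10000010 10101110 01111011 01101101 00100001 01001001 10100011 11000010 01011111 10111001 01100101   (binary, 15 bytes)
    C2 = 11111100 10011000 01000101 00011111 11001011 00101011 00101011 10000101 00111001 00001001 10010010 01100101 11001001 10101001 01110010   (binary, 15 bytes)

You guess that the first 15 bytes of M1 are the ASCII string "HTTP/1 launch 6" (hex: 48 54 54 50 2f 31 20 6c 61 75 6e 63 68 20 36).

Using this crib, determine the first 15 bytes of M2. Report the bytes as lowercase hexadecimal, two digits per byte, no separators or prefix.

e0dfda7b66b4708479355fc4fe3021

First, C1 ⊕ C2 = (M1 ⊕ K) ⊕ (M2 ⊕ K) = M1 ⊕ M2, so the key drops out. Then M2 = (M1 ⊕ M2) ⊕ M1 over the first 15 bytes.
byte 0: (54 ⊕ fc) ⊕ 48 = a8 ⊕ 48 = e0
byte 1: (13 ⊕ 98) ⊕ 54 = 8b ⊕ 54 = df
byte 2: (cb ⊕ 45) ⊕ 54 = 8e ⊕ 54 = da
byte 3: (34 ⊕ 1f) ⊕ 50 = 2b ⊕ 50 = 7b
byte 4: (82 ⊕ cb) ⊕ 2f = 49 ⊕ 2f = 66
byte 5: (ae ⊕ 2b) ⊕ 31 = 85 ⊕ 31 = b4
byte 6: (7b ⊕ 2b) ⊕ 20 = 50 ⊕ 20 = 70
byte 7: (6d ⊕ 85) ⊕ 6c = e8 ⊕ 6c = 84
byte 8: (21 ⊕ 39) ⊕ 61 = 18 ⊕ 61 = 79
byte 9: (49 ⊕ 09) ⊕ 75 = 40 ⊕ 75 = 35
byte 10: (a3 ⊕ 92) ⊕ 6e = 31 ⊕ 6e = 5f
byte 11: (c2 ⊕ 65) ⊕ 63 = a7 ⊕ 63 = c4
byte 12: (5f ⊕ c9) ⊕ 68 = 96 ⊕ 68 = fe
byte 13: (b9 ⊕ a9) ⊕ 20 = 10 ⊕ 20 = 30
byte 14: (65 ⊕ 72) ⊕ 36 = 17 ⊕ 36 = 21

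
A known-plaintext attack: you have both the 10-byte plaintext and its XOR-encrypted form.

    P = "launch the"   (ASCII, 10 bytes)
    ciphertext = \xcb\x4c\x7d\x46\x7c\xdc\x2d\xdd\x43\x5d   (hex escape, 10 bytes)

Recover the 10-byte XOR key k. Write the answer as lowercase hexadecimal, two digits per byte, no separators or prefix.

Since ciphertext = P ⊕ k, XORing both sides with P gives k = P ⊕ ciphertext.
byte 0: 01101100 ^ 11001011 = 10100111
byte 1: 01100001 ^ 01001100 = 00101101
byte 2: 01110101 ^ 01111101 = 00001000
byte 3: 01101110 ^ 01000110 = 00101000
byte 4: 01100011 ^ 01111100 = 00011111
byte 5: 01101000 ^ 11011100 = 10110100
byte 6: 00100000 ^ 00101101 = 00001101
byte 7: 01110100 ^ 11011101 = 10101001
byte 8: 01101000 ^ 01000011 = 00101011
byte 9: 01100101 ^ 01011101 = 00111000

a72d08281fb40da92b38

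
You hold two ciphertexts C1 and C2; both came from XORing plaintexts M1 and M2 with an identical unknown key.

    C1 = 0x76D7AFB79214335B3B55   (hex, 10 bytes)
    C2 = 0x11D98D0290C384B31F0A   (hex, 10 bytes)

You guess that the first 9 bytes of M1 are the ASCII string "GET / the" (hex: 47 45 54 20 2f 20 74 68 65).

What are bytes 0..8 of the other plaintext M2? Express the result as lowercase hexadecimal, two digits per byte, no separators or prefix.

First, C1 ⊕ C2 = (M1 ⊕ K) ⊕ (M2 ⊕ K) = M1 ⊕ M2, so the key drops out. Then M2 = (M1 ⊕ M2) ⊕ M1 over the first 9 bytes.
byte 0: (76 XOR 11) XOR 47 = 67 XOR 47 = 20
byte 1: (d7 XOR d9) XOR 45 = 0e XOR 45 = 4b
byte 2: (af XOR 8d) XOR 54 = 22 XOR 54 = 76
byte 3: (b7 XOR 02) XOR 20 = b5 XOR 20 = 95
byte 4: (92 XOR 90) XOR 2f = 02 XOR 2f = 2d
byte 5: (14 XOR c3) XOR 20 = d7 XOR 20 = f7
byte 6: (33 XOR 84) XOR 74 = b7 XOR 74 = c3
byte 7: (5b XOR b3) XOR 68 = e8 XOR 68 = 80
byte 8: (3b XOR 1f) XOR 65 = 24 XOR 65 = 41

204b76952df7c38041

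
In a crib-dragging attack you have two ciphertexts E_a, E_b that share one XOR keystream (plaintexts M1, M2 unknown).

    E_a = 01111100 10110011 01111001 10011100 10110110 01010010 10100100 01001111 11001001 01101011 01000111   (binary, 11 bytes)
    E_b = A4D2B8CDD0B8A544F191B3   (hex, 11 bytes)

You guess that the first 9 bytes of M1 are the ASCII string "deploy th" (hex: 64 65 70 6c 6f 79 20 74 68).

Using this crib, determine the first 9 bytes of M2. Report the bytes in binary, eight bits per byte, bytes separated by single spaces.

First, E_a ⊕ E_b = (M1 ⊕ K) ⊕ (M2 ⊕ K) = M1 ⊕ M2, so the key drops out. Then M2 = (M1 ⊕ M2) ⊕ M1 over the first 9 bytes.
byte 0: (7c ^ a4) ^ 64 = d8 ^ 64 = bc
byte 1: (b3 ^ d2) ^ 65 = 61 ^ 65 = 04
byte 2: (79 ^ b8) ^ 70 = c1 ^ 70 = b1
byte 3: (9c ^ cd) ^ 6c = 51 ^ 6c = 3d
byte 4: (b6 ^ d0) ^ 6f = 66 ^ 6f = 09
byte 5: (52 ^ b8) ^ 79 = ea ^ 79 = 93
byte 6: (a4 ^ a5) ^ 20 = 01 ^ 20 = 21
byte 7: (4f ^ 44) ^ 74 = 0b ^ 74 = 7f
byte 8: (c9 ^ f1) ^ 68 = 38 ^ 68 = 50

10111100 00000100 10110001 00111101 00001001 10010011 00100001 01111111 01010000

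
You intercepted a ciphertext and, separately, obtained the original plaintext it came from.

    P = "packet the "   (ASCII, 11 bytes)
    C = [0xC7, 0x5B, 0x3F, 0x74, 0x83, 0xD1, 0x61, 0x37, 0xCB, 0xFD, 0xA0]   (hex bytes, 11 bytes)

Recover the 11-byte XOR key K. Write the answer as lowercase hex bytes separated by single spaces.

b7 3a 5c 1f e6 a5 41 43 a3 98 80

Since C = P ⊕ K, XORing both sides with P gives K = P ⊕ C.
112 ⊕ 199 = 183
 97 ⊕  91 =  58
 99 ⊕  63 =  92
107 ⊕ 116 =  31
101 ⊕ 131 = 230
116 ⊕ 209 = 165
 32 ⊕  97 =  65
116 ⊕  55 =  67
104 ⊕ 203 = 163
101 ⊕ 253 = 152
 32 ⊕ 160 = 128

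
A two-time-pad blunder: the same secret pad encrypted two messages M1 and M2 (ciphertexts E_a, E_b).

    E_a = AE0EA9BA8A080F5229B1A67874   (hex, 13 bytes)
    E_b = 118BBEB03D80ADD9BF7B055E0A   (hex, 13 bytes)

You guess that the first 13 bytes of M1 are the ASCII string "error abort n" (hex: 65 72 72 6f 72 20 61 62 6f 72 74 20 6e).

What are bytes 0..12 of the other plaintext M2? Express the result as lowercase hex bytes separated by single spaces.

da f7 65 65 c5 a8 c3 e9 f9 b8 d7 06 10

First, E_a ⊕ E_b = (M1 ⊕ K) ⊕ (M2 ⊕ K) = M1 ⊕ M2, so the key drops out. Then M2 = (M1 ⊕ M2) ⊕ M1 over the first 13 bytes.
byte 0: (ae ^ 11) ^ 65 = bf ^ 65 = da
byte 1: (0e ^ 8b) ^ 72 = 85 ^ 72 = f7
byte 2: (a9 ^ be) ^ 72 = 17 ^ 72 = 65
byte 3: (ba ^ b0) ^ 6f = 0a ^ 6f = 65
byte 4: (8a ^ 3d) ^ 72 = b7 ^ 72 = c5
byte 5: (08 ^ 80) ^ 20 = 88 ^ 20 = a8
byte 6: (0f ^ ad) ^ 61 = a2 ^ 61 = c3
byte 7: (52 ^ d9) ^ 62 = 8b ^ 62 = e9
byte 8: (29 ^ bf) ^ 6f = 96 ^ 6f = f9
byte 9: (b1 ^ 7b) ^ 72 = ca ^ 72 = b8
byte 10: (a6 ^ 05) ^ 74 = a3 ^ 74 = d7
byte 11: (78 ^ 5e) ^ 20 = 26 ^ 20 = 06
byte 12: (74 ^ 0a) ^ 6e = 7e ^ 6e = 10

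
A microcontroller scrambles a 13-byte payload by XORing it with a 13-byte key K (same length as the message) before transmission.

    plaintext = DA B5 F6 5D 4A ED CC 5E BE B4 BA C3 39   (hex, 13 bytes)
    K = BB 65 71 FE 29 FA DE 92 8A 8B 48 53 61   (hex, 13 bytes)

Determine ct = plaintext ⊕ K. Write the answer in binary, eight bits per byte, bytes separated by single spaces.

01100001 11010000 10000111 10100011 01100011 00010111 00010010 11001100 00110100 00111111 11110010 10010000 01011000

da ⊕ bb = 61
b5 ⊕ 65 = d0
f6 ⊕ 71 = 87
5d ⊕ fe = a3
4a ⊕ 29 = 63
ed ⊕ fa = 17
cc ⊕ de = 12
5e ⊕ 92 = cc
be ⊕ 8a = 34
b4 ⊕ 8b = 3f
ba ⊕ 48 = f2
c3 ⊕ 53 = 90
39 ⊕ 61 = 58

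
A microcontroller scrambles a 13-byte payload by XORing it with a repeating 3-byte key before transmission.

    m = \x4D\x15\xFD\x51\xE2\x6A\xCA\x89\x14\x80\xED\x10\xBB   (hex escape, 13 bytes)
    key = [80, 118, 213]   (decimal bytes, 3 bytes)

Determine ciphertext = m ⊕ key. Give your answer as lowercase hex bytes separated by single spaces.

The 3-byte key repeats, so the effective keystream is 50 76 d5 50 76 d5 50 76 d5 50 76 d5 50.
byte 0:  77 ⊕  80 =  29
byte 1:  21 ⊕ 118 =  99
byte 2: 253 ⊕ 213 =  40
byte 3:  81 ⊕  80 =   1
byte 4: 226 ⊕ 118 = 148
byte 5: 106 ⊕ 213 = 191
byte 6: 202 ⊕  80 = 154
byte 7: 137 ⊕ 118 = 255
byte 8:  20 ⊕ 213 = 193
byte 9: 128 ⊕  80 = 208
byte 10: 237 ⊕ 118 = 155
byte 11:  16 ⊕ 213 = 197
byte 12: 187 ⊕  80 = 235

1d 63 28 01 94 bf 9a ff c1 d0 9b c5 eb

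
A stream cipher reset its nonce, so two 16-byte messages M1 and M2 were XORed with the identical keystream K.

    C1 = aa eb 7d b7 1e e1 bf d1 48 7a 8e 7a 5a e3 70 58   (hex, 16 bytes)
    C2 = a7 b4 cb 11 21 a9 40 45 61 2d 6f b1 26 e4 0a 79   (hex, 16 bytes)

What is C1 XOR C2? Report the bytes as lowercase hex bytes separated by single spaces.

0d 5f b6 a6 3f 48 ff 94 29 57 e1 cb 7c 07 7a 21

C1 ⊕ C2 = (M1 ⊕ K) ⊕ (M2 ⊕ K) = M1 ⊕ M2 — the shared key cancels under XOR.
10101010 ⊕ 10100111 = 00001101
11101011 ⊕ 10110100 = 01011111
01111101 ⊕ 11001011 = 10110110
10110111 ⊕ 00010001 = 10100110
00011110 ⊕ 00100001 = 00111111
11100001 ⊕ 10101001 = 01001000
10111111 ⊕ 01000000 = 11111111
11010001 ⊕ 01000101 = 10010100
01001000 ⊕ 01100001 = 00101001
01111010 ⊕ 00101101 = 01010111
10001110 ⊕ 01101111 = 11100001
01111010 ⊕ 10110001 = 11001011
01011010 ⊕ 00100110 = 01111100
11100011 ⊕ 11100100 = 00000111
01110000 ⊕ 00001010 = 01111010
01011000 ⊕ 01111001 = 00100001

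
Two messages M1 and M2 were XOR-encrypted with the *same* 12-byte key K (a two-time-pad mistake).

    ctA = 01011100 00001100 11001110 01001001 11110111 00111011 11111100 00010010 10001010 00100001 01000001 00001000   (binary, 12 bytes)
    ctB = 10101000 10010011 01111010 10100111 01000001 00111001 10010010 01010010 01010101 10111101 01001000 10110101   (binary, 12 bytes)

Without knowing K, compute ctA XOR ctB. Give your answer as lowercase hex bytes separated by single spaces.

ctA ⊕ ctB = (M1 ⊕ K) ⊕ (M2 ⊕ K) = M1 ⊕ M2 — the shared key cancels under XOR.
byte 0: 5c ⊕ a8 = f4
byte 1: 0c ⊕ 93 = 9f
byte 2: ce ⊕ 7a = b4
byte 3: 49 ⊕ a7 = ee
byte 4: f7 ⊕ 41 = b6
byte 5: 3b ⊕ 39 = 02
byte 6: fc ⊕ 92 = 6e
byte 7: 12 ⊕ 52 = 40
byte 8: 8a ⊕ 55 = df
byte 9: 21 ⊕ bd = 9c
byte 10: 41 ⊕ 48 = 09
byte 11: 08 ⊕ b5 = bd

f4 9f b4 ee b6 02 6e 40 df 9c 09 bd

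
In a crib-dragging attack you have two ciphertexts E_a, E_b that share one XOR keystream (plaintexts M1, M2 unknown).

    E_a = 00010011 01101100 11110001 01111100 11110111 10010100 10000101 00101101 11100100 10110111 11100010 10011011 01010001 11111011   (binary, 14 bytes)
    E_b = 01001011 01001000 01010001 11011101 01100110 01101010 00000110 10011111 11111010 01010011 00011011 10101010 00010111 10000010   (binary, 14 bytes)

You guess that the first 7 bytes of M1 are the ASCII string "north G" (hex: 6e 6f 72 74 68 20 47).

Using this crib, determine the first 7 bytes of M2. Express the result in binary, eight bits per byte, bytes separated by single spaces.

First, E_a ⊕ E_b = (M1 ⊕ K) ⊕ (M2 ⊕ K) = M1 ⊕ M2, so the key drops out. Then M2 = (M1 ⊕ M2) ⊕ M1 over the first 7 bytes.
byte 0: (13 xor 4b) xor 6e = 58 xor 6e = 36
byte 1: (6c xor 48) xor 6f = 24 xor 6f = 4b
byte 2: (f1 xor 51) xor 72 = a0 xor 72 = d2
byte 3: (7c xor dd) xor 74 = a1 xor 74 = d5
byte 4: (f7 xor 66) xor 68 = 91 xor 68 = f9
byte 5: (94 xor 6a) xor 20 = fe xor 20 = de
byte 6: (85 xor 06) xor 47 = 83 xor 47 = c4

00110110 01001011 11010010 11010101 11111001 11011110 11000100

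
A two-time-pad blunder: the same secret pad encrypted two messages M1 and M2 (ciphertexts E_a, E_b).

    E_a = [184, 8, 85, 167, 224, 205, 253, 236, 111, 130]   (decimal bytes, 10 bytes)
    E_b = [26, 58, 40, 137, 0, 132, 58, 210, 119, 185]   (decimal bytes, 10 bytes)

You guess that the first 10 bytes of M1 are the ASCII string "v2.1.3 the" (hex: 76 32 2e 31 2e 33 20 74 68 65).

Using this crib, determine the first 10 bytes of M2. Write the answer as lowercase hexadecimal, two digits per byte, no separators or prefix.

First, E_a ⊕ E_b = (M1 ⊕ K) ⊕ (M2 ⊕ K) = M1 ⊕ M2, so the key drops out. Then M2 = (M1 ⊕ M2) ⊕ M1 over the first 10 bytes.
byte 0: (b8 ⊕ 1a) ⊕ 76 = a2 ⊕ 76 = d4
byte 1: (08 ⊕ 3a) ⊕ 32 = 32 ⊕ 32 = 00
byte 2: (55 ⊕ 28) ⊕ 2e = 7d ⊕ 2e = 53
byte 3: (a7 ⊕ 89) ⊕ 31 = 2e ⊕ 31 = 1f
byte 4: (e0 ⊕ 00) ⊕ 2e = e0 ⊕ 2e = ce
byte 5: (cd ⊕ 84) ⊕ 33 = 49 ⊕ 33 = 7a
byte 6: (fd ⊕ 3a) ⊕ 20 = c7 ⊕ 20 = e7
byte 7: (ec ⊕ d2) ⊕ 74 = 3e ⊕ 74 = 4a
byte 8: (6f ⊕ 77) ⊕ 68 = 18 ⊕ 68 = 70
byte 9: (82 ⊕ b9) ⊕ 65 = 3b ⊕ 65 = 5e

d400531fce7ae74a705e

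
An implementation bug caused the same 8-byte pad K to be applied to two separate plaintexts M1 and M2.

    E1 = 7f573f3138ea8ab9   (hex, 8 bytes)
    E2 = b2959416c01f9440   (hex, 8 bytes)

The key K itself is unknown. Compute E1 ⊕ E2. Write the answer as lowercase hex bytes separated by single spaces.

E1 ⊕ E2 = (M1 ⊕ K) ⊕ (M2 ⊕ K) = M1 ⊕ M2 — the shared key cancels under XOR.
7f ^ b2 = cd
57 ^ 95 = c2
3f ^ 94 = ab
31 ^ 16 = 27
38 ^ c0 = f8
ea ^ 1f = f5
8a ^ 94 = 1e
b9 ^ 40 = f9

cd c2 ab 27 f8 f5 1e f9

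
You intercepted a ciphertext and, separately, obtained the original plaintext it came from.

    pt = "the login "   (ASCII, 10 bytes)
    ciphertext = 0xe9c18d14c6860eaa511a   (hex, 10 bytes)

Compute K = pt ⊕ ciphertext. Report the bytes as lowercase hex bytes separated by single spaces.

Since ciphertext = pt ⊕ K, XORing both sides with pt gives K = pt ⊕ ciphertext.
byte 0: 01110100 ^ 11101001 = 10011101
byte 1: 01101000 ^ 11000001 = 10101001
byte 2: 01100101 ^ 10001101 = 11101000
byte 3: 00100000 ^ 00010100 = 00110100
byte 4: 01101100 ^ 11000110 = 10101010
byte 5: 01101111 ^ 10000110 = 11101001
byte 6: 01100111 ^ 00001110 = 01101001
byte 7: 01101001 ^ 10101010 = 11000011
byte 8: 01101110 ^ 01010001 = 00111111
byte 9: 00100000 ^ 00011010 = 00111010

9d a9 e8 34 aa e9 69 c3 3f 3a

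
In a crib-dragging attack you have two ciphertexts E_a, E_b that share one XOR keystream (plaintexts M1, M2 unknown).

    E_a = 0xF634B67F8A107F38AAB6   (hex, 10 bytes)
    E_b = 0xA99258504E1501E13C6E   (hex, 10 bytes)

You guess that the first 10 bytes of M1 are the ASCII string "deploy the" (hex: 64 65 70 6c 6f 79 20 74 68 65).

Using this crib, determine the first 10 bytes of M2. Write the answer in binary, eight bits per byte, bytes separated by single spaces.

00111011 11000011 10011110 01000011 10101011 01111100 01011110 10101101 11111110 10111101

First, E_a ⊕ E_b = (M1 ⊕ K) ⊕ (M2 ⊕ K) = M1 ⊕ M2, so the key drops out. Then M2 = (M1 ⊕ M2) ⊕ M1 over the first 10 bytes.
byte 0: (f6 XOR a9) XOR 64 = 5f XOR 64 = 3b
byte 1: (34 XOR 92) XOR 65 = a6 XOR 65 = c3
byte 2: (b6 XOR 58) XOR 70 = ee XOR 70 = 9e
byte 3: (7f XOR 50) XOR 6c = 2f XOR 6c = 43
byte 4: (8a XOR 4e) XOR 6f = c4 XOR 6f = ab
byte 5: (10 XOR 15) XOR 79 = 05 XOR 79 = 7c
byte 6: (7f XOR 01) XOR 20 = 7e XOR 20 = 5e
byte 7: (38 XOR e1) XOR 74 = d9 XOR 74 = ad
byte 8: (aa XOR 3c) XOR 68 = 96 XOR 68 = fe
byte 9: (b6 XOR 6e) XOR 65 = d8 XOR 65 = bd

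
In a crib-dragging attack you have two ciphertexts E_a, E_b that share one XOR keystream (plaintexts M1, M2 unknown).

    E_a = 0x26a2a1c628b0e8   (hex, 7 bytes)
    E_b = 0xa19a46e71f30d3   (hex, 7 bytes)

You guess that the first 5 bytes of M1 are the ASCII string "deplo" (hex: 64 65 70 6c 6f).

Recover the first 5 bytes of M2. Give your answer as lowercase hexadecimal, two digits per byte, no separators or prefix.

e35d974d58

First, E_a ⊕ E_b = (M1 ⊕ K) ⊕ (M2 ⊕ K) = M1 ⊕ M2, so the key drops out. Then M2 = (M1 ⊕ M2) ⊕ M1 over the first 5 bytes.
byte 0: (26 ^ a1) ^ 64 = 87 ^ 64 = e3
byte 1: (a2 ^ 9a) ^ 65 = 38 ^ 65 = 5d
byte 2: (a1 ^ 46) ^ 70 = e7 ^ 70 = 97
byte 3: (c6 ^ e7) ^ 6c = 21 ^ 6c = 4d
byte 4: (28 ^ 1f) ^ 6f = 37 ^ 6f = 58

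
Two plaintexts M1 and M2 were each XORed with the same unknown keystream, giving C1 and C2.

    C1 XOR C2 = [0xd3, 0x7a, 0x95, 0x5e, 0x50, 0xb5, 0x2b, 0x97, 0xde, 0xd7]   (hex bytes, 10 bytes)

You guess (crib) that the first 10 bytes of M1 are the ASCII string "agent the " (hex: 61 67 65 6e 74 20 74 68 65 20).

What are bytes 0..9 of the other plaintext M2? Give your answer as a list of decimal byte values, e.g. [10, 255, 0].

Since C1 ⊕ C2 = M1 ⊕ M2, XORing with the guessed M1 bytes yields the corresponding M2 bytes: M2 = (C1 ⊕ C2) ⊕ M1.
d3 ⊕ 61 = b2
7a ⊕ 67 = 1d
95 ⊕ 65 = f0
5e ⊕ 6e = 30
50 ⊕ 74 = 24
b5 ⊕ 20 = 95
2b ⊕ 74 = 5f
97 ⊕ 68 = ff
de ⊕ 65 = bb
d7 ⊕ 20 = f7

[178, 29, 240, 48, 36, 149, 95, 255, 187, 247]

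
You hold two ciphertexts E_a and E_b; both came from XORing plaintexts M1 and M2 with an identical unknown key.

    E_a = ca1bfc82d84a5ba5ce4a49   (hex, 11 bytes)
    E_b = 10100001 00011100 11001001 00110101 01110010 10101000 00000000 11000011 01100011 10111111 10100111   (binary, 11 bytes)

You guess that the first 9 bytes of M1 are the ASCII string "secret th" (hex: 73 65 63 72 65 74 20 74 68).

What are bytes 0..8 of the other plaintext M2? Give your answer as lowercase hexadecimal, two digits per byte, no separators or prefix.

186256c5cf967b12c5

First, E_a ⊕ E_b = (M1 ⊕ K) ⊕ (M2 ⊕ K) = M1 ⊕ M2, so the key drops out. Then M2 = (M1 ⊕ M2) ⊕ M1 over the first 9 bytes.
byte 0: (ca xor a1) xor 73 = 6b xor 73 = 18
byte 1: (1b xor 1c) xor 65 = 07 xor 65 = 62
byte 2: (fc xor c9) xor 63 = 35 xor 63 = 56
byte 3: (82 xor 35) xor 72 = b7 xor 72 = c5
byte 4: (d8 xor 72) xor 65 = aa xor 65 = cf
byte 5: (4a xor a8) xor 74 = e2 xor 74 = 96
byte 6: (5b xor 00) xor 20 = 5b xor 20 = 7b
byte 7: (a5 xor c3) xor 74 = 66 xor 74 = 12
byte 8: (ce xor 63) xor 68 = ad xor 68 = c5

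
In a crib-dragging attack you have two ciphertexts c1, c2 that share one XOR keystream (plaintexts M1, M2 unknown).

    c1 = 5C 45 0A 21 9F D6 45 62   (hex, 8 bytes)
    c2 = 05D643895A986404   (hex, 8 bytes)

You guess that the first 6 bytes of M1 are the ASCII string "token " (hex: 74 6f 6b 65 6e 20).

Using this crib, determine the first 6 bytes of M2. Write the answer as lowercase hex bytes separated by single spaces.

First, c1 ⊕ c2 = (M1 ⊕ K) ⊕ (M2 ⊕ K) = M1 ⊕ M2, so the key drops out. Then M2 = (M1 ⊕ M2) ⊕ M1 over the first 6 bytes.
byte 0: (5c XOR 05) XOR 74 = 59 XOR 74 = 2d
byte 1: (45 XOR d6) XOR 6f = 93 XOR 6f = fc
byte 2: (0a XOR 43) XOR 6b = 49 XOR 6b = 22
byte 3: (21 XOR 89) XOR 65 = a8 XOR 65 = cd
byte 4: (9f XOR 5a) XOR 6e = c5 XOR 6e = ab
byte 5: (d6 XOR 98) XOR 20 = 4e XOR 20 = 6e

2d fc 22 cd ab 6e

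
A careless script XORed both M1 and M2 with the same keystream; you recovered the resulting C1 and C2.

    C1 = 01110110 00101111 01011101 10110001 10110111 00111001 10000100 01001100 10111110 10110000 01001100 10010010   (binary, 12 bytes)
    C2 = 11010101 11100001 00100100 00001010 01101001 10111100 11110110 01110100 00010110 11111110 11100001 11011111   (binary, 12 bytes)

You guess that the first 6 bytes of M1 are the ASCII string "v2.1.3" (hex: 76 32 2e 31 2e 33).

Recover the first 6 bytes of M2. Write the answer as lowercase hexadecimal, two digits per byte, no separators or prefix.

d5fc578af0b6

First, C1 ⊕ C2 = (M1 ⊕ K) ⊕ (M2 ⊕ K) = M1 ⊕ M2, so the key drops out. Then M2 = (M1 ⊕ M2) ⊕ M1 over the first 6 bytes.
byte 0: (76 XOR d5) XOR 76 = a3 XOR 76 = d5
byte 1: (2f XOR e1) XOR 32 = ce XOR 32 = fc
byte 2: (5d XOR 24) XOR 2e = 79 XOR 2e = 57
byte 3: (b1 XOR 0a) XOR 31 = bb XOR 31 = 8a
byte 4: (b7 XOR 69) XOR 2e = de XOR 2e = f0
byte 5: (39 XOR bc) XOR 33 = 85 XOR 33 = b6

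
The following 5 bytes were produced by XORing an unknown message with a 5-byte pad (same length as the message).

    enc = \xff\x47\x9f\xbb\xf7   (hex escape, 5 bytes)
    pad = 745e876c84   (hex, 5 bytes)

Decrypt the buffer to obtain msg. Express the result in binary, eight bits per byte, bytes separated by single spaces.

XOR is its own inverse, so applying the key byte-wise gives the result directly.
255 ^ 116 = 139
 71 ^  94 =  25
159 ^ 135 =  24
187 ^ 108 = 215
247 ^ 132 = 115

10001011 00011001 00011000 11010111 01110011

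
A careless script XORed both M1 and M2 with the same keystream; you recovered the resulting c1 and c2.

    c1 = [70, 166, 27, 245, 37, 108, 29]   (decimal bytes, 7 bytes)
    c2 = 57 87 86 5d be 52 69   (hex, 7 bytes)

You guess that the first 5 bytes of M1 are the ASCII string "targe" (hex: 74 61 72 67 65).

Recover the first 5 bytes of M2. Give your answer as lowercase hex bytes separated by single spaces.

65 40 ef cf fe

First, c1 ⊕ c2 = (M1 ⊕ K) ⊕ (M2 ⊕ K) = M1 ⊕ M2, so the key drops out. Then M2 = (M1 ⊕ M2) ⊕ M1 over the first 5 bytes.
byte 0: (46 xor 57) xor 74 = 11 xor 74 = 65
byte 1: (a6 xor 87) xor 61 = 21 xor 61 = 40
byte 2: (1b xor 86) xor 72 = 9d xor 72 = ef
byte 3: (f5 xor 5d) xor 67 = a8 xor 67 = cf
byte 4: (25 xor be) xor 65 = 9b xor 65 = fe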